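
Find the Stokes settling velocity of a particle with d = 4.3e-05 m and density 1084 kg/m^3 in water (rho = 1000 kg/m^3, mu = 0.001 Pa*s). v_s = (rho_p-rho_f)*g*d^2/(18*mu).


Density difference: rho_p - rho_f = 1084 - 1000 = 84 kg/m^3
d^2 = (4.3e-05)^2 = 1.849e-09 m^2
Numerator = (rho_p - rho_f) * g * d^2 = 84 * 9.81 * 1.849e-09 = 1.52365e-06
Denominator = 18 * mu = 18 * 0.001 = 0.018
v_s = 1.52365e-06 / 0.018 = 8.46472e-05 m/s
Check: Re = rho_f * v_s * d / mu = 1000 * 8.46472e-05 * 4.3e-05 / 0.001 = 0.00364 < 1, so Stokes' law applies.

8.46472e-05 m/s


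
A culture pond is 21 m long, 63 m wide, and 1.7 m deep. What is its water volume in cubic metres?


Base area = L * W = 21 * 63 = 1323 m^2
Volume = area * depth = 1323 * 1.7 = 2249.1 m^3

2249.1 m^3


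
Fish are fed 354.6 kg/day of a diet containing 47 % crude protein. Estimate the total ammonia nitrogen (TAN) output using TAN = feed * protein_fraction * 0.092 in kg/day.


Protein in feed = 354.6 * 47/100 = 166.662 kg/day
TAN = protein * 0.092 = 166.662 * 0.092 = 15.332904 kg/day

15.332904 kg/day


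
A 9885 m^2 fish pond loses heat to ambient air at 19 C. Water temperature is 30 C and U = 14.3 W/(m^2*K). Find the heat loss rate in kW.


Temperature difference dT = 30 - 19 = 11 K
Heat loss (W) = U * A * dT = 14.3 * 9885 * 11 = 1554910.5 W
Convert to kW: 1554910.5 / 1000 = 1554.9105 kW

1554.9105 kW


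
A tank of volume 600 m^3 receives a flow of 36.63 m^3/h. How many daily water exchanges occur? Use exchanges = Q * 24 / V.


Daily flow volume = 36.63 m^3/h * 24 h = 879.12 m^3/day
Exchanges = daily flow / tank volume = 879.12 / 600 = 1.4652 exchanges/day

1.4652 exchanges/day


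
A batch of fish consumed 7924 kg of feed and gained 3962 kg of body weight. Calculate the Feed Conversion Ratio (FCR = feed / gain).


FCR = feed consumed / weight gained
FCR = 7924 kg / 3962 kg = 2

2


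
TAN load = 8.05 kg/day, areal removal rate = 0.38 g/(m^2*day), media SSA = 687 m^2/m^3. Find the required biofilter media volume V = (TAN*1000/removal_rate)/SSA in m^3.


A = 8.05*1000 / 0.38 = 21184.211 m^2
V = 21184.211 / 687 = 30.8358

30.8358 m^3


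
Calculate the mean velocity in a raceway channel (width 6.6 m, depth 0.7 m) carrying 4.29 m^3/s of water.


Cross-sectional area = W * d = 6.6 * 0.7 = 4.62 m^2
Velocity = Q / A = 4.29 / 4.62 = 0.928571 m/s

0.928571 m/s


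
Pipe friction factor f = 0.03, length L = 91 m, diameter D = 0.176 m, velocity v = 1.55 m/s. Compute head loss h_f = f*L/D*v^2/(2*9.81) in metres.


v^2 = 1.55^2 = 2.4025 m^2/s^2
L/D = 91/0.176 = 517.04545
h_f = f*(L/D)*v^2/(2g) = 0.03 * 517.04545 * 2.4025 / 19.62 = 1.89939 m

1.89939 m


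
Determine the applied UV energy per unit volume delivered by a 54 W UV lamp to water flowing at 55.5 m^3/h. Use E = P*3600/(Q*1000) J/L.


Energy delivered per hour = 54 W * 3600 s = 194400 J/h
Volume treated per hour = 55.5 m^3/h * 1000 = 55500 L/h
dose = 194400 / 55500 = 3.5027 J/L

3.5027 J/L


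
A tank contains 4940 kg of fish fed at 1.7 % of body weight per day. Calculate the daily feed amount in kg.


Feeding rate fraction = 1.7% / 100 = 0.017
Daily feed = 4940 kg * 0.017 = 83.98 kg/day

83.98 kg/day


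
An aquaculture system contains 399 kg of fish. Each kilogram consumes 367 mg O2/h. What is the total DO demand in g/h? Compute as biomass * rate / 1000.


Total O2 consumption (mg/h) = 399 kg * 367 mg/(kg*h) = 146433 mg/h
Convert to g/h: 146433 / 1000 = 146.433 g/h

146.433 g/h


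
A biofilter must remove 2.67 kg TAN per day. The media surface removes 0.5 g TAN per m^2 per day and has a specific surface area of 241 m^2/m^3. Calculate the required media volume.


A = 2.67*1000 / 0.5 = 5340 m^2
V = 5340 / 241 = 22.1577

22.1577 m^3


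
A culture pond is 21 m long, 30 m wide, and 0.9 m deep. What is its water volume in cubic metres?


Base area = L * W = 21 * 30 = 630 m^2
Volume = area * depth = 630 * 0.9 = 567 m^3

567 m^3


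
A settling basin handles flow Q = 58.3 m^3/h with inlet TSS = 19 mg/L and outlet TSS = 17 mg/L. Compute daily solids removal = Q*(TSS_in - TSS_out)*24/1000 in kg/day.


Concentration drop: TSS_in - TSS_out = 19 - 17 = 2 mg/L
Hourly solids removed = Q * dTSS = 58.3 m^3/h * 2 mg/L = 116.6 g/h  (m^3/h * mg/L = g/h)
Daily solids removed = 116.6 * 24 = 2798.4 g/day
Convert g to kg: 2798.4 / 1000 = 2.7984 kg/day

2.7984 kg/day


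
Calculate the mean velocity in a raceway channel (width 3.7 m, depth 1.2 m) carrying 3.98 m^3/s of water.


Cross-sectional area = W * d = 3.7 * 1.2 = 4.44 m^2
Velocity = Q / A = 3.98 / 4.44 = 0.896396 m/s

0.896396 m/s


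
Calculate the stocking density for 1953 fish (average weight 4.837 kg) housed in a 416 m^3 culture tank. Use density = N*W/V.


Total biomass = 1953 fish * 4.837 kg = 9446.661 kg
Density = total biomass / volume = 9446.661 / 416 = 22.7083 kg/m^3

22.7083 kg/m^3


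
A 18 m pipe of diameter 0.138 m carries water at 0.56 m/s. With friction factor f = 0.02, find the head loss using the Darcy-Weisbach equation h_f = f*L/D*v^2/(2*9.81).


v^2 = 0.56^2 = 0.3136 m^2/s^2
L/D = 18/0.138 = 130.43478
h_f = f*(L/D)*v^2/(2g) = 0.02 * 130.43478 * 0.3136 / 19.62 = 0.0416966 m

0.0416966 m


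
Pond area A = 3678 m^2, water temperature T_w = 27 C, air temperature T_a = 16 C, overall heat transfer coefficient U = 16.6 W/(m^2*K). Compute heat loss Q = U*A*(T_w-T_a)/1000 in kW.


Temperature difference dT = 27 - 16 = 11 K
Heat loss (W) = U * A * dT = 16.6 * 3678 * 11 = 671602.8 W
Convert to kW: 671602.8 / 1000 = 671.6028 kW

671.6028 kW


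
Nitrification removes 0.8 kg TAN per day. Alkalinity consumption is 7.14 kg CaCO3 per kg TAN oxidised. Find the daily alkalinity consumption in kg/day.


Alkalinity factor: 7.14 kg CaCO3 consumed per kg TAN nitrified
alk = 0.8 kg TAN * 7.14 = 5.712 kg CaCO3/day

5.712 kg CaCO3/day


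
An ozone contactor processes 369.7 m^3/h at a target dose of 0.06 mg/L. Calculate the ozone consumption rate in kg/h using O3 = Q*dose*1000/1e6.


O3 demand (mg/h) = Q * dose * 1000 = 369.7 * 0.06 * 1000 = 22182 mg/h
Convert mg to kg: 22182 / 1e6 = 0.022182 kg/h

0.022182 kg/h


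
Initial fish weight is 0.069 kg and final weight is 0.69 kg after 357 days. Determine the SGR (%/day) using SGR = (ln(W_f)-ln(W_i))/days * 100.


ln(W_f) = ln(0.69) = -0.37106368
ln(W_i) = ln(0.069) = -2.6736488
ln(W_f) - ln(W_i) = -0.37106368 - -2.6736488 = 2.3025851
SGR = 2.3025851 / 357 * 100 = 0.644982 %/day

0.644982 %/day


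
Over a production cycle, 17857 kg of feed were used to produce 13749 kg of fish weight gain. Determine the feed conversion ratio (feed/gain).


FCR = feed consumed / weight gained
FCR = 17857 kg / 13749 kg = 1.29879

1.29879


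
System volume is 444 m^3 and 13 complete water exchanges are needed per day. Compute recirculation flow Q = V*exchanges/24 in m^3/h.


Daily recirculation volume = 444 m^3 * 13 = 5772 m^3/day
Flow rate Q = daily volume / 24 h = 5772 / 24 = 240.5 m^3/h

240.5 m^3/h


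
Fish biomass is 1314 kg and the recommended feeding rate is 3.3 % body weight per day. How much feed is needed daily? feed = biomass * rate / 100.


Feeding rate fraction = 3.3% / 100 = 0.033
Daily feed = 1314 kg * 0.033 = 43.362 kg/day

43.362 kg/day


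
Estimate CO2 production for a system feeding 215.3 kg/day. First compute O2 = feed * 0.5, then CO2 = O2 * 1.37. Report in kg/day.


O2 = 215.3 * 0.5 = 107.65
CO2 = 107.65 * 1.37 = 147.4805

147.4805 kg/day


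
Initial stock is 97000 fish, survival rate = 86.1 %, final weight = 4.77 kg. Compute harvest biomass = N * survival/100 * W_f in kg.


Survivors = 97000 * 86.1/100 = 83517 fish
Harvest biomass = survivors * W_f = 83517 * 4.77 = 398376.09 kg

398376.09 kg


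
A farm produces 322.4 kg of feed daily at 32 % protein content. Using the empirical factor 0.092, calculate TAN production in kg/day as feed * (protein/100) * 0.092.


Protein in feed = 322.4 * 32/100 = 103.168 kg/day
TAN = protein * 0.092 = 103.168 * 0.092 = 9.491456 kg/day

9.491456 kg/day


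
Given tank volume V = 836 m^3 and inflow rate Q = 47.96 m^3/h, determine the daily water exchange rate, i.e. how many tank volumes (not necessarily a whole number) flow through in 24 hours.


Daily flow volume = 47.96 m^3/h * 24 h = 1151.04 m^3/day
Exchanges = daily flow / tank volume = 1151.04 / 836 = 1.37684 exchanges/day

1.37684 exchanges/day


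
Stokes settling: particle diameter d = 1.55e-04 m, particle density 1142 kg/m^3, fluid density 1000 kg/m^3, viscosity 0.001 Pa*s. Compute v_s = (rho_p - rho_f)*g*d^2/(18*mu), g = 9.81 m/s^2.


Density difference: rho_p - rho_f = 1142 - 1000 = 142 kg/m^3
d^2 = (1.55e-04)^2 = 2.4025e-08 m^2
Numerator = (rho_p - rho_f) * g * d^2 = 142 * 9.81 * 2.4025e-08 = 3.3467305e-05
Denominator = 18 * mu = 18 * 0.001 = 0.018
v_s = 3.3467305e-05 / 0.018 = 0.00185929 m/s
Check: Re = rho_f * v_s * d / mu = 1000 * 0.00185929 * 1.55e-04 / 0.001 = 0.288 < 1, so Stokes' law applies.

0.00185929 m/s


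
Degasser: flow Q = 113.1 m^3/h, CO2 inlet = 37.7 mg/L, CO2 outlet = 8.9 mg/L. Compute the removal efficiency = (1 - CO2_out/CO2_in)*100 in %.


CO2_out / CO2_in = 8.9 / 37.7 = 0.23607427
Fraction remaining = 0.23607427
efficiency = (1 - 0.23607427) * 100 = 76.3926 %

76.3926 %


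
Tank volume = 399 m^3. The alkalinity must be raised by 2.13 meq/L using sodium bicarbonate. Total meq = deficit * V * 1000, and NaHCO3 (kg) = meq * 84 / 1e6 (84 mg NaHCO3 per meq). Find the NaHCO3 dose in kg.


Tank volume in L = 399 m^3 * 1000 = 399000 L
Total meq required = 2.13 meq/L * 399000 L = 849870 meq
NaHCO3 mass = 849870 meq * 84 mg/meq / 1e6 = 71.3891 kg

71.3891 kg


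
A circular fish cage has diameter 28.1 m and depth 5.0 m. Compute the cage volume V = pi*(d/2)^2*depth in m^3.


r = d/2 = 28.1/2 = 14.05 m
Base area = pi*r^2 = pi*14.05^2 = 620.15824 m^2
Volume = 620.15824 * 5.0 = 3100.79 m^3

3100.79 m^3


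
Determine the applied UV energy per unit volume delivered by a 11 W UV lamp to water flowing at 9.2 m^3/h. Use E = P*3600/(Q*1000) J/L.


Energy delivered per hour = 11 W * 3600 s = 39600 J/h
Volume treated per hour = 9.2 m^3/h * 1000 = 9200 L/h
dose = 39600 / 9200 = 4.30435 J/L

4.30435 J/L


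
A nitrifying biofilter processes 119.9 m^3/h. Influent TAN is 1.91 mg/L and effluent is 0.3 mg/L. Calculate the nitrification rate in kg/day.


Concentration drop: TAN_in - TAN_out = 1.91 - 0.3 = 1.61 mg/L
Hourly TAN removed = Q * dTAN = 119.9 m^3/h * 1.61 mg/L = 193.039 g/h  (m^3/h * mg/L = g/h)
Daily TAN removed = 193.039 * 24 = 4632.936 g/day
Convert to kg/day: 4632.936 / 1000 = 4.632936 kg/day

4.632936 kg/day


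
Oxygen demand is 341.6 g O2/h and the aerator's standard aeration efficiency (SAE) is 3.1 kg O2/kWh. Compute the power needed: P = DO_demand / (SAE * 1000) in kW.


SAE in g O2/kWh = 3.1 * 1000 = 3100 g/kWh
P = DO_demand / SAE_g = 341.6 / 3100 = 0.110194 kW

0.110194 kW


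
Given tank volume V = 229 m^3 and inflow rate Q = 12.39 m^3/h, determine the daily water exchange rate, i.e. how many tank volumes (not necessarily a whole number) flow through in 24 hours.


Daily flow volume = 12.39 m^3/h * 24 h = 297.36 m^3/day
Exchanges = daily flow / tank volume = 297.36 / 229 = 1.29852 exchanges/day

1.29852 exchanges/day


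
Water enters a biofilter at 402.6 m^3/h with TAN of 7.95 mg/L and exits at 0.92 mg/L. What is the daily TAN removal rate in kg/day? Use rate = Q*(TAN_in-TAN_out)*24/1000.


Concentration drop: TAN_in - TAN_out = 7.95 - 0.92 = 7.03 mg/L
Hourly TAN removed = Q * dTAN = 402.6 m^3/h * 7.03 mg/L = 2830.278 g/h  (m^3/h * mg/L = g/h)
Daily TAN removed = 2830.278 * 24 = 67926.672 g/day
Convert to kg/day: 67926.672 / 1000 = 67.926672 kg/day

67.926672 kg/day


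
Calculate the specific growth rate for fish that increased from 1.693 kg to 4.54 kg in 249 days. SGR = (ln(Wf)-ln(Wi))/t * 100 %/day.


ln(W_f) = ln(4.54) = 1.512927
ln(W_i) = ln(1.693) = 0.5265021
ln(W_f) - ln(W_i) = 1.512927 - 0.5265021 = 0.9864249
SGR = 0.9864249 / 249 * 100 = 0.396155 %/day

0.396155 %/day


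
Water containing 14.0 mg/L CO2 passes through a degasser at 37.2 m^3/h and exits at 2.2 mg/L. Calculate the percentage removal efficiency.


CO2_out / CO2_in = 2.2 / 14.0 = 0.15714286
Fraction remaining = 0.15714286
efficiency = (1 - 0.15714286) * 100 = 84.2857 %

84.2857 %


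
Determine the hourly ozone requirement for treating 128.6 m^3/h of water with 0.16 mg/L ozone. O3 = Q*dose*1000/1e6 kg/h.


O3 demand (mg/h) = Q * dose * 1000 = 128.6 * 0.16 * 1000 = 20576 mg/h
Convert mg to kg: 20576 / 1e6 = 0.020576 kg/h

0.020576 kg/h


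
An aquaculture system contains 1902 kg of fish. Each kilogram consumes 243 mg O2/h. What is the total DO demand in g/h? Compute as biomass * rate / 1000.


Total O2 consumption (mg/h) = 1902 kg * 243 mg/(kg*h) = 462186 mg/h
Convert to g/h: 462186 / 1000 = 462.186 g/h

462.186 g/h


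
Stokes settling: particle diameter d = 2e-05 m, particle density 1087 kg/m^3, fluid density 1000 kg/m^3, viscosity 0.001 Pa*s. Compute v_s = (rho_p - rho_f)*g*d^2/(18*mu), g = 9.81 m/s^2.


Density difference: rho_p - rho_f = 1087 - 1000 = 87 kg/m^3
d^2 = (2e-05)^2 = 4e-10 m^2
Numerator = (rho_p - rho_f) * g * d^2 = 87 * 9.81 * 4e-10 = 3.41388e-07
Denominator = 18 * mu = 18 * 0.001 = 0.018
v_s = 3.41388e-07 / 0.018 = 1.8966e-05 m/s
Check: Re = rho_f * v_s * d / mu = 1000 * 1.8966e-05 * 2e-05 / 0.001 = 3.79e-04 < 1, so Stokes' law applies.

1.8966e-05 m/s


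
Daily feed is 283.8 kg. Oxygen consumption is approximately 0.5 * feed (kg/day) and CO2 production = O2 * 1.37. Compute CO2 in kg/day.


O2 = 283.8 * 0.5 = 141.9
CO2 = 141.9 * 1.37 = 194.403

194.403 kg/day


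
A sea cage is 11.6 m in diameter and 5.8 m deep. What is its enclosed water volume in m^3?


r = d/2 = 11.6/2 = 5.8 m
Base area = pi*r^2 = pi*5.8^2 = 105.68318 m^2
Volume = 105.68318 * 5.8 = 612.962 m^3

612.962 m^3


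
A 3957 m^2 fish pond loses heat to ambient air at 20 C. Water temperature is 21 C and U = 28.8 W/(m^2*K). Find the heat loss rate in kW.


Temperature difference dT = 21 - 20 = 1 K
Heat loss (W) = U * A * dT = 28.8 * 3957 * 1 = 113961.6 W
Convert to kW: 113961.6 / 1000 = 113.9616 kW

113.9616 kW


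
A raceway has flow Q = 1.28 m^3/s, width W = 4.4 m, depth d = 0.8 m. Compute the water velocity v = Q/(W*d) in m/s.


Cross-sectional area = W * d = 4.4 * 0.8 = 3.52 m^2
Velocity = Q / A = 1.28 / 3.52 = 0.363636 m/s

0.363636 m/s


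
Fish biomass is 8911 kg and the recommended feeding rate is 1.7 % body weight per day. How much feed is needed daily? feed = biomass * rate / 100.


Feeding rate fraction = 1.7% / 100 = 0.017
Daily feed = 8911 kg * 0.017 = 151.487 kg/day

151.487 kg/day


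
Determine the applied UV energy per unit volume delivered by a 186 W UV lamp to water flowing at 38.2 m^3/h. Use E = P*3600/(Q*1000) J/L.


Energy delivered per hour = 186 W * 3600 s = 669600 J/h
Volume treated per hour = 38.2 m^3/h * 1000 = 38200 L/h
dose = 669600 / 38200 = 17.5288 J/L

17.5288 J/L


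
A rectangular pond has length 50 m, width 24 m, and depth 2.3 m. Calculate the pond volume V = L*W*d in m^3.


Base area = L * W = 50 * 24 = 1200 m^2
Volume = area * depth = 1200 * 2.3 = 2760 m^3

2760 m^3


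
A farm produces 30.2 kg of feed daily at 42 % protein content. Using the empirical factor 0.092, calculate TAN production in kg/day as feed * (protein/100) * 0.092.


Protein in feed = 30.2 * 42/100 = 12.684 kg/day
TAN = protein * 0.092 = 12.684 * 0.092 = 1.166928 kg/day

1.166928 kg/day


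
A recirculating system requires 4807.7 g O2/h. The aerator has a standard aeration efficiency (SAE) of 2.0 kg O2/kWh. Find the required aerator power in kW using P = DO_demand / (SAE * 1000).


SAE in g O2/kWh = 2.0 * 1000 = 2000 g/kWh
P = DO_demand / SAE_g = 4807.7 / 2000 = 2.40385 kW

2.40385 kW


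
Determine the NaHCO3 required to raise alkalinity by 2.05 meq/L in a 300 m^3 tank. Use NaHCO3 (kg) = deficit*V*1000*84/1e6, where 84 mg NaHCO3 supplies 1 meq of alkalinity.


Tank volume in L = 300 m^3 * 1000 = 300000 L
Total meq required = 2.05 meq/L * 300000 L = 615000 meq
NaHCO3 mass = 615000 meq * 84 mg/meq / 1e6 = 51.66 kg

51.66 kg


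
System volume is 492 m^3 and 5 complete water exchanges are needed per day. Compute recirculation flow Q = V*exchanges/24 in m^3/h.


Daily recirculation volume = 492 m^3 * 5 = 2460 m^3/day
Flow rate Q = daily volume / 24 h = 2460 / 24 = 102.5 m^3/h

102.5 m^3/h


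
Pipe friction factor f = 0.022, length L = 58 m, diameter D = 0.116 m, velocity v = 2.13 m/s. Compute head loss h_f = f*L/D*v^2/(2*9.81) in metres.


v^2 = 2.13^2 = 4.5369 m^2/s^2
L/D = 58/0.116 = 500
h_f = f*(L/D)*v^2/(2g) = 0.022 * 500 * 4.5369 / 19.62 = 2.54362 m

2.54362 m


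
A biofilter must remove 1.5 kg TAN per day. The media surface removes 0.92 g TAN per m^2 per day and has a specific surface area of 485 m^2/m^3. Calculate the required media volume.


A = 1.5*1000 / 0.92 = 1630.4348 m^2
V = 1630.4348 / 485 = 3.36172

3.36172 m^3


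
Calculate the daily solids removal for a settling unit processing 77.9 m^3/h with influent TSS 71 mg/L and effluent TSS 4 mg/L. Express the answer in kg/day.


Concentration drop: TSS_in - TSS_out = 71 - 4 = 67 mg/L
Hourly solids removed = Q * dTSS = 77.9 m^3/h * 67 mg/L = 5219.3 g/h  (m^3/h * mg/L = g/h)
Daily solids removed = 5219.3 * 24 = 125263.2 g/day
Convert g to kg: 125263.2 / 1000 = 125.2632 kg/day

125.2632 kg/day


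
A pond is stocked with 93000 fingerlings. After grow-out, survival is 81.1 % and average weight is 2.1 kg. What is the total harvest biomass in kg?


Survivors = 93000 * 81.1/100 = 75423 fish
Harvest biomass = survivors * W_f = 75423 * 2.1 = 158388.3 kg

158388.3 kg


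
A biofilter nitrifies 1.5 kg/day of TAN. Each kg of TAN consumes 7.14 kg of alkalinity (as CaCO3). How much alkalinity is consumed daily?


Alkalinity factor: 7.14 kg CaCO3 consumed per kg TAN nitrified
alk = 1.5 kg TAN * 7.14 = 10.71 kg CaCO3/day

10.71 kg CaCO3/day


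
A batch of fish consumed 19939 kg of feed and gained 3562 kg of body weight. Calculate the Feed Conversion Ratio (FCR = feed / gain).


FCR = feed consumed / weight gained
FCR = 19939 kg / 3562 kg = 5.5977

5.5977


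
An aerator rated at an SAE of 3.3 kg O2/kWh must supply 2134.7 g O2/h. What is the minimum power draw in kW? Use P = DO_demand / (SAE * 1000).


SAE in g O2/kWh = 3.3 * 1000 = 3300 g/kWh
P = DO_demand / SAE_g = 2134.7 / 3300 = 0.646879 kW

0.646879 kW


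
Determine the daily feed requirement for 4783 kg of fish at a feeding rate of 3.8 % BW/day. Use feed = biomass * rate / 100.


Feeding rate fraction = 3.8% / 100 = 0.038
Daily feed = 4783 kg * 0.038 = 181.754 kg/day

181.754 kg/day


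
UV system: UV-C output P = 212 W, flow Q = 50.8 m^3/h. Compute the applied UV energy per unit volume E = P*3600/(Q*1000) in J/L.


Energy delivered per hour = 212 W * 3600 s = 763200 J/h
Volume treated per hour = 50.8 m^3/h * 1000 = 50800 L/h
dose = 763200 / 50800 = 15.0236 J/L

15.0236 J/L


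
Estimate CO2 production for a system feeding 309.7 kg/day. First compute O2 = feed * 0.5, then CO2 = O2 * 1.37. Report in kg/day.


O2 = 309.7 * 0.5 = 154.85
CO2 = 154.85 * 1.37 = 212.1445

212.1445 kg/day


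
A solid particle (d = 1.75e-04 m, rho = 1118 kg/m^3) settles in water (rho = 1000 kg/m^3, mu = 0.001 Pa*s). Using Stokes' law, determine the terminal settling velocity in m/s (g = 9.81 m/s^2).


Density difference: rho_p - rho_f = 1118 - 1000 = 118 kg/m^3
d^2 = (1.75e-04)^2 = 3.0625e-08 m^2
Numerator = (rho_p - rho_f) * g * d^2 = 118 * 9.81 * 3.0625e-08 = 3.5450888e-05
Denominator = 18 * mu = 18 * 0.001 = 0.018
v_s = 3.5450888e-05 / 0.018 = 0.00196949 m/s
Check: Re = rho_f * v_s * d / mu = 1000 * 0.00196949 * 1.75e-04 / 0.001 = 0.345 < 1, so Stokes' law applies.

0.00196949 m/s


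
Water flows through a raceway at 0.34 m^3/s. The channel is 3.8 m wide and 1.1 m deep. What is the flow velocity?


Cross-sectional area = W * d = 3.8 * 1.1 = 4.18 m^2
Velocity = Q / A = 0.34 / 4.18 = 0.0813397 m/s

0.0813397 m/s


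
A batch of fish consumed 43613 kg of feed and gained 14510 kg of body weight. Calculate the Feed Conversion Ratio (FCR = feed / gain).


FCR = feed consumed / weight gained
FCR = 43613 kg / 14510 kg = 3.00572

3.00572


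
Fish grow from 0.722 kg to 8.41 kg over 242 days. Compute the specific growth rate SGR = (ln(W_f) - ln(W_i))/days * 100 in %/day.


ln(W_f) = ln(8.41) = 2.1294215
ln(W_i) = ln(0.722) = -0.32573014
ln(W_f) - ln(W_i) = 2.1294215 - -0.32573014 = 2.4551516
SGR = 2.4551516 / 242 * 100 = 1.01453 %/day

1.01453 %/day


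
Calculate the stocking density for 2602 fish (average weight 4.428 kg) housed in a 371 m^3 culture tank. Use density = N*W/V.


Total biomass = 2602 fish * 4.428 kg = 11521.656 kg
Density = total biomass / volume = 11521.656 / 371 = 31.0557 kg/m^3

31.0557 kg/m^3


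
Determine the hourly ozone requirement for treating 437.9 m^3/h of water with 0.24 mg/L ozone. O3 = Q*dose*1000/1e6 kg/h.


O3 demand (mg/h) = Q * dose * 1000 = 437.9 * 0.24 * 1000 = 105096 mg/h
Convert mg to kg: 105096 / 1e6 = 0.105096 kg/h

0.105096 kg/h


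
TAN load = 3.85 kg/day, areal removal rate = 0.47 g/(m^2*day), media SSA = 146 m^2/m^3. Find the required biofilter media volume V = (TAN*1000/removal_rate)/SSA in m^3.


A = 3.85*1000 / 0.47 = 8191.4894 m^2
V = 8191.4894 / 146 = 56.1061

56.1061 m^3


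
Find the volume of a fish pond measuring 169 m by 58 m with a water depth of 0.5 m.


Base area = L * W = 169 * 58 = 9802 m^2
Volume = area * depth = 9802 * 0.5 = 4901 m^3

4901 m^3


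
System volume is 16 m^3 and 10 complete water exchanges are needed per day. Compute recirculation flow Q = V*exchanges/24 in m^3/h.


Daily recirculation volume = 16 m^3 * 10 = 160 m^3/day
Flow rate Q = daily volume / 24 h = 160 / 24 = 6.66667 m^3/h

6.66667 m^3/h


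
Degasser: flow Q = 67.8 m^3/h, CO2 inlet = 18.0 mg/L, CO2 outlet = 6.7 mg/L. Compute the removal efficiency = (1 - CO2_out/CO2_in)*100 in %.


CO2_out / CO2_in = 6.7 / 18.0 = 0.37222222
Fraction remaining = 0.37222222
efficiency = (1 - 0.37222222) * 100 = 62.7778 %

62.7778 %


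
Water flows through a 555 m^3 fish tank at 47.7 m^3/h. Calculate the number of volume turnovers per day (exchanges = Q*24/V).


Daily flow volume = 47.7 m^3/h * 24 h = 1144.8 m^3/day
Exchanges = daily flow / tank volume = 1144.8 / 555 = 2.0627 exchanges/day

2.0627 exchanges/day


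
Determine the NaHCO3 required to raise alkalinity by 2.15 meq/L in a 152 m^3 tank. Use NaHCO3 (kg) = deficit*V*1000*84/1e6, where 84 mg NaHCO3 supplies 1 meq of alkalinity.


Tank volume in L = 152 m^3 * 1000 = 152000 L
Total meq required = 2.15 meq/L * 152000 L = 326800 meq
NaHCO3 mass = 326800 meq * 84 mg/meq / 1e6 = 27.4512 kg

27.4512 kg


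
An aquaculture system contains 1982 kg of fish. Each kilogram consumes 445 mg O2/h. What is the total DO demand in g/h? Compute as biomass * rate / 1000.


Total O2 consumption (mg/h) = 1982 kg * 445 mg/(kg*h) = 881990 mg/h
Convert to g/h: 881990 / 1000 = 881.99 g/h

881.99 g/h


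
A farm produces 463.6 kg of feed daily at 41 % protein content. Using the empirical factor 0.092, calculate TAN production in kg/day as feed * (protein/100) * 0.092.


Protein in feed = 463.6 * 41/100 = 190.076 kg/day
TAN = protein * 0.092 = 190.076 * 0.092 = 17.486992 kg/day

17.486992 kg/day


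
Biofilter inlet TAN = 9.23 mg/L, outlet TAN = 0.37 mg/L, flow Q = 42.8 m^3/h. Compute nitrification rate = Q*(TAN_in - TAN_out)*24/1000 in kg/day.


Concentration drop: TAN_in - TAN_out = 9.23 - 0.37 = 8.86 mg/L
Hourly TAN removed = Q * dTAN = 42.8 m^3/h * 8.86 mg/L = 379.208 g/h  (m^3/h * mg/L = g/h)
Daily TAN removed = 379.208 * 24 = 9100.992 g/day
Convert to kg/day: 9100.992 / 1000 = 9.100992 kg/day

9.100992 kg/day


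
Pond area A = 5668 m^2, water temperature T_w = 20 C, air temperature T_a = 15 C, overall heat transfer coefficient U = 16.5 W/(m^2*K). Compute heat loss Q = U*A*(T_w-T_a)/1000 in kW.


Temperature difference dT = 20 - 15 = 5 K
Heat loss (W) = U * A * dT = 16.5 * 5668 * 5 = 467610 W
Convert to kW: 467610 / 1000 = 467.61 kW

467.61 kW


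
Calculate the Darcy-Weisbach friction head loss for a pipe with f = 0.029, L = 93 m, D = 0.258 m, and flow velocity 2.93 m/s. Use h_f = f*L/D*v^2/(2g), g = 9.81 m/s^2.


v^2 = 2.93^2 = 8.5849 m^2/s^2
L/D = 93/0.258 = 360.46512
h_f = f*(L/D)*v^2/(2g) = 0.029 * 360.46512 * 8.5849 / 19.62 = 4.57401 m

4.57401 m


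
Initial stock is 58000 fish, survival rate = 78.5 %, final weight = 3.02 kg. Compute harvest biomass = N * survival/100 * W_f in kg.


Survivors = 58000 * 78.5/100 = 45530 fish
Harvest biomass = survivors * W_f = 45530 * 3.02 = 137500.6 kg

137500.6 kg


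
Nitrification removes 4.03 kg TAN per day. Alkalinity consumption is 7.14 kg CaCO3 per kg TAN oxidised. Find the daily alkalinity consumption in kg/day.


Alkalinity factor: 7.14 kg CaCO3 consumed per kg TAN nitrified
alk = 4.03 kg TAN * 7.14 = 28.7742 kg CaCO3/day

28.7742 kg CaCO3/day


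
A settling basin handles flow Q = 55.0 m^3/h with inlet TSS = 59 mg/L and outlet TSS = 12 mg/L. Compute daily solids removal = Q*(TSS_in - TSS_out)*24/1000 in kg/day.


Concentration drop: TSS_in - TSS_out = 59 - 12 = 47 mg/L
Hourly solids removed = Q * dTSS = 55.0 m^3/h * 47 mg/L = 2585 g/h  (m^3/h * mg/L = g/h)
Daily solids removed = 2585 * 24 = 62040 g/day
Convert g to kg: 62040 / 1000 = 62.04 kg/day

62.04 kg/day


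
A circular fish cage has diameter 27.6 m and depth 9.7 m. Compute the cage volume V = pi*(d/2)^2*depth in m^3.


r = d/2 = 27.6/2 = 13.8 m
Base area = pi*r^2 = pi*13.8^2 = 598.2849 m^2
Volume = 598.2849 * 9.7 = 5803.36 m^3

5803.36 m^3


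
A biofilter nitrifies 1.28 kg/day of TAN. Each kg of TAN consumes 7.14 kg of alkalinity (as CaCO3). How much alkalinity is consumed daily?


Alkalinity factor: 7.14 kg CaCO3 consumed per kg TAN nitrified
alk = 1.28 kg TAN * 7.14 = 9.1392 kg CaCO3/day

9.1392 kg CaCO3/day


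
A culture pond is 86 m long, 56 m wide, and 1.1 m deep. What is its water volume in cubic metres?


Base area = L * W = 86 * 56 = 4816 m^2
Volume = area * depth = 4816 * 1.1 = 5297.6 m^3

5297.6 m^3


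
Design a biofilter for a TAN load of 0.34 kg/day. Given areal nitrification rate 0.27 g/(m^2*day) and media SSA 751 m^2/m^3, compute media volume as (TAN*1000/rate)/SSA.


A = 0.34*1000 / 0.27 = 1259.2593 m^2
V = 1259.2593 / 751 = 1.67678

1.67678 m^3


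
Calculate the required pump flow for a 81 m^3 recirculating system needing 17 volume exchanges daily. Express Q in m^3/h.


Daily recirculation volume = 81 m^3 * 17 = 1377 m^3/day
Flow rate Q = daily volume / 24 h = 1377 / 24 = 57.375 m^3/h

57.375 m^3/h


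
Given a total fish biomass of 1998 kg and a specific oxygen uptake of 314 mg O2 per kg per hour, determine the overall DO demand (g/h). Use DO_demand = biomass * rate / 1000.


Total O2 consumption (mg/h) = 1998 kg * 314 mg/(kg*h) = 627372 mg/h
Convert to g/h: 627372 / 1000 = 627.372 g/h

627.372 g/h


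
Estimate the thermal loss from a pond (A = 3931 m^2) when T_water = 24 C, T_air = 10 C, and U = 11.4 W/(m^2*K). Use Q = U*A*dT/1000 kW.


Temperature difference dT = 24 - 10 = 14 K
Heat loss (W) = U * A * dT = 11.4 * 3931 * 14 = 627387.6 W
Convert to kW: 627387.6 / 1000 = 627.3876 kW

627.3876 kW


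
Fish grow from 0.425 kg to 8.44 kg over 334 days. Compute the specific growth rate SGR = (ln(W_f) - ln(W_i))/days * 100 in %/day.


ln(W_f) = ln(8.44) = 2.1329823
ln(W_i) = ln(0.425) = -0.85566611
ln(W_f) - ln(W_i) = 2.1329823 - -0.85566611 = 2.9886484
SGR = 2.9886484 / 334 * 100 = 0.894805 %/day

0.894805 %/day


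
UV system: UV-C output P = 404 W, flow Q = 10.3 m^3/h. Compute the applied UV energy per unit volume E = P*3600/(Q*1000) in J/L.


Energy delivered per hour = 404 W * 3600 s = 1454400 J/h
Volume treated per hour = 10.3 m^3/h * 1000 = 10300 L/h
dose = 1454400 / 10300 = 141.204 J/L

141.204 J/L


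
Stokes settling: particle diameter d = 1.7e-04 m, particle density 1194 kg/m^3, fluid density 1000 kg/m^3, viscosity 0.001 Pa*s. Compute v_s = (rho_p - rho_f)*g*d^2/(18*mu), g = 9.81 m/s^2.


Density difference: rho_p - rho_f = 1194 - 1000 = 194 kg/m^3
d^2 = (1.7e-04)^2 = 2.89e-08 m^2
Numerator = (rho_p - rho_f) * g * d^2 = 194 * 9.81 * 2.89e-08 = 5.5000746e-05
Denominator = 18 * mu = 18 * 0.001 = 0.018
v_s = 5.5000746e-05 / 0.018 = 0.0030556 m/s
Check: Re = rho_f * v_s * d / mu = 1000 * 0.0030556 * 1.7e-04 / 0.001 = 0.519 < 1, so Stokes' law applies.

0.0030556 m/s


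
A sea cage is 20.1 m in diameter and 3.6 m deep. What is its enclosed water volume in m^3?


r = d/2 = 20.1/2 = 10.05 m
Base area = pi*r^2 = pi*10.05^2 = 317.30871 m^2
Volume = 317.30871 * 3.6 = 1142.31 m^3

1142.31 m^3


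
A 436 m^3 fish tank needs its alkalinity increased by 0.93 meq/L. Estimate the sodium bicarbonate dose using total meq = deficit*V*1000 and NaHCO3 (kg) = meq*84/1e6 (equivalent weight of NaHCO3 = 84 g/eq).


Tank volume in L = 436 m^3 * 1000 = 436000 L
Total meq required = 0.93 meq/L * 436000 L = 405480 meq
NaHCO3 mass = 405480 meq * 84 mg/meq / 1e6 = 34.0603 kg

34.0603 kg


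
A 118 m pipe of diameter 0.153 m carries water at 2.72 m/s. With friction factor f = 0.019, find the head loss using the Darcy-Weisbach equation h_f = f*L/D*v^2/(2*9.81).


v^2 = 2.72^2 = 7.3984 m^2/s^2
L/D = 118/0.153 = 771.24183
h_f = f*(L/D)*v^2/(2g) = 0.019 * 771.24183 * 7.3984 / 19.62 = 5.52565 m

5.52565 m


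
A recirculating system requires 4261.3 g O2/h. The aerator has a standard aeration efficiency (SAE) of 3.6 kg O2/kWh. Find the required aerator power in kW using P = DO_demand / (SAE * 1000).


SAE in g O2/kWh = 3.6 * 1000 = 3600 g/kWh
P = DO_demand / SAE_g = 4261.3 / 3600 = 1.18369 kW

1.18369 kW


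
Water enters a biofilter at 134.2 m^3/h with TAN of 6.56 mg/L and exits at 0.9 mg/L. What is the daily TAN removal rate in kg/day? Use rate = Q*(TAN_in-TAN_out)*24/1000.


Concentration drop: TAN_in - TAN_out = 6.56 - 0.9 = 5.66 mg/L
Hourly TAN removed = Q * dTAN = 134.2 m^3/h * 5.66 mg/L = 759.572 g/h  (m^3/h * mg/L = g/h)
Daily TAN removed = 759.572 * 24 = 18229.728 g/day
Convert to kg/day: 18229.728 / 1000 = 18.229728 kg/day

18.229728 kg/day


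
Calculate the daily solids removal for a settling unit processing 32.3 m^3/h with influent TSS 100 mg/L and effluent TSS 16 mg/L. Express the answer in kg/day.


Concentration drop: TSS_in - TSS_out = 100 - 16 = 84 mg/L
Hourly solids removed = Q * dTSS = 32.3 m^3/h * 84 mg/L = 2713.2 g/h  (m^3/h * mg/L = g/h)
Daily solids removed = 2713.2 * 24 = 65116.8 g/day
Convert g to kg: 65116.8 / 1000 = 65.1168 kg/day

65.1168 kg/day


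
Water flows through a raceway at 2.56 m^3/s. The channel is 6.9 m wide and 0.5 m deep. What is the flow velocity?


Cross-sectional area = W * d = 6.9 * 0.5 = 3.45 m^2
Velocity = Q / A = 2.56 / 3.45 = 0.742029 m/s

0.742029 m/s


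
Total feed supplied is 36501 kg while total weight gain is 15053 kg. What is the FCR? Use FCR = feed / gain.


FCR = feed consumed / weight gained
FCR = 36501 kg / 15053 kg = 2.42483

2.42483


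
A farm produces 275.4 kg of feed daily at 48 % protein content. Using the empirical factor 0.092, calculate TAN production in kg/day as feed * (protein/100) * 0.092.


Protein in feed = 275.4 * 48/100 = 132.192 kg/day
TAN = protein * 0.092 = 132.192 * 0.092 = 12.161664 kg/day

12.161664 kg/day


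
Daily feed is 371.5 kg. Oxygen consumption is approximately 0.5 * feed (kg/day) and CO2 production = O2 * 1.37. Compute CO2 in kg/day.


O2 = 371.5 * 0.5 = 185.75
CO2 = 185.75 * 1.37 = 254.4775

254.4775 kg/day


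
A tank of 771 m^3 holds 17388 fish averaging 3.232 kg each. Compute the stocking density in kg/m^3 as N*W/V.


Total biomass = 17388 fish * 3.232 kg = 56198.016 kg
Density = total biomass / volume = 56198.016 / 771 = 72.8898 kg/m^3

72.8898 kg/m^3


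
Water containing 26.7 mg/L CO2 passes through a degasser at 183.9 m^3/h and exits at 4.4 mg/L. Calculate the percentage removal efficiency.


CO2_out / CO2_in = 4.4 / 26.7 = 0.16479401
Fraction remaining = 0.16479401
efficiency = (1 - 0.16479401) * 100 = 83.5206 %

83.5206 %


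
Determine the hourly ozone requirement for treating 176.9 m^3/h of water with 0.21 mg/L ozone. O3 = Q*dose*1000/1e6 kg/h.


O3 demand (mg/h) = Q * dose * 1000 = 176.9 * 0.21 * 1000 = 37149 mg/h
Convert mg to kg: 37149 / 1e6 = 0.037149 kg/h

0.037149 kg/h


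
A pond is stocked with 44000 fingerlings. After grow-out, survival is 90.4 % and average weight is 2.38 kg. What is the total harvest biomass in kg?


Survivors = 44000 * 90.4/100 = 39776 fish
Harvest biomass = survivors * W_f = 39776 * 2.38 = 94666.88 kg

94666.88 kg


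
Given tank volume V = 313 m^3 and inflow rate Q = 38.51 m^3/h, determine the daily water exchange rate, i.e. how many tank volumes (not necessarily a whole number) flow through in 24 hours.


Daily flow volume = 38.51 m^3/h * 24 h = 924.24 m^3/day
Exchanges = daily flow / tank volume = 924.24 / 313 = 2.95284 exchanges/day

2.95284 exchanges/day


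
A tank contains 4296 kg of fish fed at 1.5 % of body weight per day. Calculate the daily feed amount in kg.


Feeding rate fraction = 1.5% / 100 = 0.015
Daily feed = 4296 kg * 0.015 = 64.44 kg/day

64.44 kg/day


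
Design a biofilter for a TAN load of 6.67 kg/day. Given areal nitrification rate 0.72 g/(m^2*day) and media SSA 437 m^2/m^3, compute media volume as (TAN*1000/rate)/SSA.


A = 6.67*1000 / 0.72 = 9263.8889 m^2
V = 9263.8889 / 437 = 21.1988

21.1988 m^3


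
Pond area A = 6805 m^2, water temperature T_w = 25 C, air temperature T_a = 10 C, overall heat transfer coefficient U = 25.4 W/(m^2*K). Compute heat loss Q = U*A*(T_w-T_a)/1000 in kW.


Temperature difference dT = 25 - 10 = 15 K
Heat loss (W) = U * A * dT = 25.4 * 6805 * 15 = 2592705 W
Convert to kW: 2592705 / 1000 = 2592.705 kW

2592.705 kW


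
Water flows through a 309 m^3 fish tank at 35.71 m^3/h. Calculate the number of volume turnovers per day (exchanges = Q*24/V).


Daily flow volume = 35.71 m^3/h * 24 h = 857.04 m^3/day
Exchanges = daily flow / tank volume = 857.04 / 309 = 2.77359 exchanges/day

2.77359 exchanges/day


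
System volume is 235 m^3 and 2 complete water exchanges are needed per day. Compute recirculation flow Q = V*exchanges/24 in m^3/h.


Daily recirculation volume = 235 m^3 * 2 = 470 m^3/day
Flow rate Q = daily volume / 24 h = 470 / 24 = 19.5833 m^3/h

19.5833 m^3/h


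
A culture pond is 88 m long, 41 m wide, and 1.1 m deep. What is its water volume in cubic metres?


Base area = L * W = 88 * 41 = 3608 m^2
Volume = area * depth = 3608 * 1.1 = 3968.8 m^3

3968.8 m^3


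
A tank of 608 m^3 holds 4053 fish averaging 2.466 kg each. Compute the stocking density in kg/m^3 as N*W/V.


Total biomass = 4053 fish * 2.466 kg = 9994.698 kg
Density = total biomass / volume = 9994.698 / 608 = 16.4386 kg/m^3

16.4386 kg/m^3


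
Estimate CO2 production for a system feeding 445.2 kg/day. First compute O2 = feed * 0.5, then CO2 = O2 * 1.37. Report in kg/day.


O2 = 445.2 * 0.5 = 222.6
CO2 = 222.6 * 1.37 = 304.962

304.962 kg/day


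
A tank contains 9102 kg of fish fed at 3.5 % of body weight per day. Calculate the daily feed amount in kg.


Feeding rate fraction = 3.5% / 100 = 0.035
Daily feed = 9102 kg * 0.035 = 318.57 kg/day

318.57 kg/day


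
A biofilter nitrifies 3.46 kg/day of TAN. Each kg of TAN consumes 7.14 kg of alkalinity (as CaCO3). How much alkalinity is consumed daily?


Alkalinity factor: 7.14 kg CaCO3 consumed per kg TAN nitrified
alk = 3.46 kg TAN * 7.14 = 24.7044 kg CaCO3/day

24.7044 kg CaCO3/day


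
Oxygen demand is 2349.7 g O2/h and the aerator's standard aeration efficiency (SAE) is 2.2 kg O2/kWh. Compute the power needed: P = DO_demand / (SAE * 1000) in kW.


SAE in g O2/kWh = 2.2 * 1000 = 2200 g/kWh
P = DO_demand / SAE_g = 2349.7 / 2200 = 1.06805 kW

1.06805 kW


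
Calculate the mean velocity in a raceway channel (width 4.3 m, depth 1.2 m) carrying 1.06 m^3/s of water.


Cross-sectional area = W * d = 4.3 * 1.2 = 5.16 m^2
Velocity = Q / A = 1.06 / 5.16 = 0.205426 m/s

0.205426 m/s


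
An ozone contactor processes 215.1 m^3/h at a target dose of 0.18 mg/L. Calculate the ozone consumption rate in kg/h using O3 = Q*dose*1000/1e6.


O3 demand (mg/h) = Q * dose * 1000 = 215.1 * 0.18 * 1000 = 38718 mg/h
Convert mg to kg: 38718 / 1e6 = 0.038718 kg/h

0.038718 kg/h


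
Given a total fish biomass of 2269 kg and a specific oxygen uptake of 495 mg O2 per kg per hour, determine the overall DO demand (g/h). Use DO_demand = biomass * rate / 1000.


Total O2 consumption (mg/h) = 2269 kg * 495 mg/(kg*h) = 1123155 mg/h
Convert to g/h: 1123155 / 1000 = 1123.155 g/h

1123.155 g/h


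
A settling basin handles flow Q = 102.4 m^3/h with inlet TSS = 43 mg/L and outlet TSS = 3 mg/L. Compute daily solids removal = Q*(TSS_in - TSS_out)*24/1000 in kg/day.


Concentration drop: TSS_in - TSS_out = 43 - 3 = 40 mg/L
Hourly solids removed = Q * dTSS = 102.4 m^3/h * 40 mg/L = 4096 g/h  (m^3/h * mg/L = g/h)
Daily solids removed = 4096 * 24 = 98304 g/day
Convert g to kg: 98304 / 1000 = 98.304 kg/day

98.304 kg/day


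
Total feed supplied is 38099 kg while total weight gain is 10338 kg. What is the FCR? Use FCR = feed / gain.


FCR = feed consumed / weight gained
FCR = 38099 kg / 10338 kg = 3.68534

3.68534


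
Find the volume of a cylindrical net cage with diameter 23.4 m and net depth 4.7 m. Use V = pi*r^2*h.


r = d/2 = 23.4/2 = 11.7 m
Base area = pi*r^2 = pi*11.7^2 = 430.05262 m^2
Volume = 430.05262 * 4.7 = 2021.25 m^3

2021.25 m^3


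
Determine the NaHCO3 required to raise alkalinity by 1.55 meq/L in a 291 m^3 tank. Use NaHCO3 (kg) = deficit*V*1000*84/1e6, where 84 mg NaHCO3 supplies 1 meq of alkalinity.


Tank volume in L = 291 m^3 * 1000 = 291000 L
Total meq required = 1.55 meq/L * 291000 L = 451050 meq
NaHCO3 mass = 451050 meq * 84 mg/meq / 1e6 = 37.8882 kg

37.8882 kg


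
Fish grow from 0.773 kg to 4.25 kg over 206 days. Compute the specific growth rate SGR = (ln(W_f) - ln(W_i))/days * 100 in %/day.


ln(W_f) = ln(4.25) = 1.446919
ln(W_i) = ln(0.773) = -0.25747623
ln(W_f) - ln(W_i) = 1.446919 - -0.25747623 = 1.7043952
SGR = 1.7043952 / 206 * 100 = 0.827376 %/day

0.827376 %/day


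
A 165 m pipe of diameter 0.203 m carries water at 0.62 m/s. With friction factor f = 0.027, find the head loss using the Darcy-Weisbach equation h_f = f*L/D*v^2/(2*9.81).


v^2 = 0.62^2 = 0.3844 m^2/s^2
L/D = 165/0.203 = 812.80788
h_f = f*(L/D)*v^2/(2g) = 0.027 * 812.80788 * 0.3844 / 19.62 = 0.429968 m

0.429968 m


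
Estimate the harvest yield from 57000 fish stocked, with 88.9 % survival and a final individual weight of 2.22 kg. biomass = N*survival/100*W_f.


Survivors = 57000 * 88.9/100 = 50673 fish
Harvest biomass = survivors * W_f = 50673 * 2.22 = 112494.06 kg

112494.06 kg


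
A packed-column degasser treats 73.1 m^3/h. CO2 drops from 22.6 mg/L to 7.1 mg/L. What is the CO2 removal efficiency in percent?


CO2_out / CO2_in = 7.1 / 22.6 = 0.31415929
Fraction remaining = 0.31415929
efficiency = (1 - 0.31415929) * 100 = 68.5841 %

68.5841 %


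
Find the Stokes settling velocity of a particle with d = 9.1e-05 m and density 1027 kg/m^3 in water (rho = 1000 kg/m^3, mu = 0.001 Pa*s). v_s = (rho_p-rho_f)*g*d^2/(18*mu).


Density difference: rho_p - rho_f = 1027 - 1000 = 27 kg/m^3
d^2 = (9.1e-05)^2 = 8.281e-09 m^2
Numerator = (rho_p - rho_f) * g * d^2 = 27 * 9.81 * 8.281e-09 = 2.1933885e-06
Denominator = 18 * mu = 18 * 0.001 = 0.018
v_s = 2.1933885e-06 / 0.018 = 1.21855e-04 m/s
Check: Re = rho_f * v_s * d / mu = 1000 * 1.21855e-04 * 9.1e-05 / 0.001 = 0.0111 < 1, so Stokes' law applies.

1.21855e-04 m/s
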